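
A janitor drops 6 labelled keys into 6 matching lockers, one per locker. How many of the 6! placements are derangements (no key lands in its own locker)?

The number of derangements of 6 is !6 = Σ_{k=0}^{6} (-1)^k·6!/k!
= 6! - 6!/1! + 6!/2! - 6!/3! + 6!/4! - 6!/5! + 6!/6!
= 720 - 720 + 360 - 120 + 30 - 6 + 1
= 265

265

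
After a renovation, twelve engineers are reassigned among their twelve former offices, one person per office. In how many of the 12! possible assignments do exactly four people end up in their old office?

7342335

Pick the 4 fixed positions: C(12,4) = 495 ways.
The remaining 8 must be deranged: !8 = 14833.
Total: 495 × 14833 = 7342335.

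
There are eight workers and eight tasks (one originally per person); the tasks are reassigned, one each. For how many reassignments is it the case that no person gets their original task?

14833

The subfactorial !8 = [8!/e] (nearest integer).
8! = 40320, and 40320/e ≈ 14832.90, so !8 = 14833.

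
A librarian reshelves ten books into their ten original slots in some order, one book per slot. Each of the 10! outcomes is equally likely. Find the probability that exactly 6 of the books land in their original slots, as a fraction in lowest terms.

1/1920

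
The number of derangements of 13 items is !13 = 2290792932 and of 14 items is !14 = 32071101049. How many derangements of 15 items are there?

!15 = (15-1)·(!14 + !13) = 14·(32071101049 + 2290792932) = 14·34361893981 = 481066515734.

481066515734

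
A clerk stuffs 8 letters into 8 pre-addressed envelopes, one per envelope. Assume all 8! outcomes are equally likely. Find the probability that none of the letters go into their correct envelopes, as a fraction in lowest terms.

Favorable outcomes: !8 = 14833.
Total outcomes: 8! = 40320.
Probability = 14833/40320 = 2119/5760.

2119/5760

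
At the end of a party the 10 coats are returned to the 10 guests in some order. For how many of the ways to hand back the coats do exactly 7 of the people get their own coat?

240

Pick the 7 fixed positions: C(10,7) = 120 ways.
The remaining 3 must be deranged: !3 = 2.
Total: 120 × 2 = 240.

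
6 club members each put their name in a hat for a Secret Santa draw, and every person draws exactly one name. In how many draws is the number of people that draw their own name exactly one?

264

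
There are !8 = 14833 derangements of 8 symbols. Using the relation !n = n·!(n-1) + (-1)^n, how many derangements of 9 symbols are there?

!9 = 9·14833 - 1 = 133496.

133496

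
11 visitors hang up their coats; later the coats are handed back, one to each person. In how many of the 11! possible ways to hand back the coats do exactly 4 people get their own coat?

611820

Pick the 4 fixed positions: C(11,4) = 330 ways.
The other 7 form a derangement: !7 = 1854.
Total: 330 × 1854 = 611820.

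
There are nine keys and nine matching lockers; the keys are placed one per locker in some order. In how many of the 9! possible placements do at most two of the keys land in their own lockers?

Sum C(9,i)·!(9-i) for i = 0..2:
  i=0: C(9,0)·!9 = 1·133496 = 133496
  i=1: C(9,1)·!8 = 9·14833 = 133497
  i=2: C(9,2)·!7 = 36·1854 = 66744
Total = 333737.

333737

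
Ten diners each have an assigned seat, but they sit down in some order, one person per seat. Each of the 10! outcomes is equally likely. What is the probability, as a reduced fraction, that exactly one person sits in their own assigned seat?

Favorable outcomes: C(10,1)·!9 = 10·133496 = 1334960.
Total outcomes: 10! = 3628800.
Probability = 1334960/3628800 = 16687/45360.

16687/45360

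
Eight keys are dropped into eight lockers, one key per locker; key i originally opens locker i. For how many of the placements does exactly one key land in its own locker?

14832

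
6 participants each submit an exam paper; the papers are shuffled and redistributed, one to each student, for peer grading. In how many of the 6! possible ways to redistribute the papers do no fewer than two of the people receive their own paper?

191

Sum C(6,i)·!(6-i) for i = 2..6:
  i=2: C(6,2)·!4 = 15·9 = 135
  i=3: C(6,3)·!3 = 20·2 = 40
  i=4: C(6,4)·!2 = 15·1 = 15
  i=5: C(6,5)·!1 = 6·0 = 0
  i=6: C(6,6)·!0 = 1·1 = 1
Total = 191.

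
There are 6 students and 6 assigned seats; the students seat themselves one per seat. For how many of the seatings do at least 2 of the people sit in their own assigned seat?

# with exactly i fixed is C(6,i)·!(6-i); sum over i=2..6:
  i=2: C(6,2)·!4 = 15·9 = 135
  i=3: C(6,3)·!3 = 20·2 = 40
  i=4: C(6,4)·!2 = 15·1 = 15
  i=5: C(6,5)·!1 = 6·0 = 0
  i=6: C(6,6)·!0 = 1·1 = 1
Total = 191.

191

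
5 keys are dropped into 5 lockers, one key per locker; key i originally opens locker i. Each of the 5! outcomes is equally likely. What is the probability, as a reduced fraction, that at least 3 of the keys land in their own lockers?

11/120

Favorable outcomes: Σ_{i≥3} C(5,i)·!(5-i) = 10·1 + 5·0 + 1·1 = 11.
Total outcomes: 5! = 120.
Probability = 11/120 = 11/120.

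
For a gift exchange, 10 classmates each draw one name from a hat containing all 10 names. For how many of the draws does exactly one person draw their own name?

Choose which one of the 10 is fixed: C(10,1) = 10.
The remaining 9 must be deranged: !9 = 133496.
Total: 10 × 133496 = 1334960.

1334960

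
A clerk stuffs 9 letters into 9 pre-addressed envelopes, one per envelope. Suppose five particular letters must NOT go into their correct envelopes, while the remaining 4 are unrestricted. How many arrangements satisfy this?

205056

Inclusion-exclusion on the 5 forbidden self-matches:
Σ_{j=0}^{5} (-1)^j C(5,j)(9-j)!
= C(5,0)·9! - C(5,1)·8! + C(5,2)·7! - C(5,3)·6! + C(5,4)·5! - C(5,5)·4!
= 362880 - 201600 + 50400 - 7200 + 600 - 24
= 205056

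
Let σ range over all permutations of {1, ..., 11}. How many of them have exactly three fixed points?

2447445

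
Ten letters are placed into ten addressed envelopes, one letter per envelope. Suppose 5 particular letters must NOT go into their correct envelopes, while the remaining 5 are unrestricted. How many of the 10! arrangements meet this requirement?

2170680

Inclusion-exclusion on the 5 forbidden self-matches:
Σ_{j=0}^{5} (-1)^j C(5,j)(10-j)!
= C(5,0)·10! - C(5,1)·9! + C(5,2)·8! - C(5,3)·7! + C(5,4)·6! - C(5,5)·5!
= 3628800 - 1814400 + 403200 - 50400 + 3600 - 120
= 2170680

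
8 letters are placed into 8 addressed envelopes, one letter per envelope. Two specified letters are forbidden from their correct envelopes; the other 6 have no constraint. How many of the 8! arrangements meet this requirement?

30960

Inclusion-exclusion on the 2 forbidden self-matches:
Σ_{j=0}^{2} (-1)^j C(2,j)(8-j)!
= C(2,0)·8! - C(2,1)·7! + C(2,2)·6!
= 40320 - 10080 + 720
= 30960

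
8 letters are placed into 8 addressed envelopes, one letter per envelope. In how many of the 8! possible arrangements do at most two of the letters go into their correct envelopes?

37085

Sum C(8,i)·!(8-i) for i = 0..2:
  i=0: C(8,0)·!8 = 1·14833 = 14833
  i=1: C(8,1)·!7 = 8·1854 = 14832
  i=2: C(8,2)·!6 = 28·265 = 7420
Total = 37085.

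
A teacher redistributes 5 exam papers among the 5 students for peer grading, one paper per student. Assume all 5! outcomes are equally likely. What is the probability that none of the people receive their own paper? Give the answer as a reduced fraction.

Favorable outcomes: !5 = 44.
Total outcomes: 5! = 120.
Probability = 44/120 = 11/30.

11/30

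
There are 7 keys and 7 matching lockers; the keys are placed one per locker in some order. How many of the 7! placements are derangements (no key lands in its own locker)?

1854

The subfactorial !7 = [7!/e] (nearest integer).
7! = 5040, and 5040/e ≈ 1854.11, so !7 = 1854.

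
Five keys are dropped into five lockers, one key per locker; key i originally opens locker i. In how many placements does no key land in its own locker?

44

!5 = 5! · Σ_{k=0}^{5} (-1)^k/k!
= 5! - 5!/1! + 5!/2! - 5!/3! + 5!/4! - 5!/5!
= 120 - 120 + 60 - 20 + 5 - 1
= 44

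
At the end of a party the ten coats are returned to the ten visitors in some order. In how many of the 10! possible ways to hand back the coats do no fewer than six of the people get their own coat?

2176

# with exactly i fixed is C(10,i)·!(10-i); sum over i=6..10:
  i=6: C(10,6)·!4 = 210·9 = 1890
  i=7: C(10,7)·!3 = 120·2 = 240
  i=8: C(10,8)·!2 = 45·1 = 45
  i=9: C(10,9)·!1 = 10·0 = 0
  i=10: C(10,10)·!0 = 1·1 = 1
Total = 2176.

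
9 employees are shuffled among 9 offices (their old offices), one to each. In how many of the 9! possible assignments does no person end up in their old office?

Recurrence: !9 = 8·(!8 + !7).
!9 = 8·(14833 + 1854) = 8·16687 = 133496

133496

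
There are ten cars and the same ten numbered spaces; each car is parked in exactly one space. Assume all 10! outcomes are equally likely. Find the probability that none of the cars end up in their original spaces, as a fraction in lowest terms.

Favorable outcomes: !10 = 1334961.
Total outcomes: 10! = 3628800.
Probability = 1334961/3628800 = 16481/44800.

16481/44800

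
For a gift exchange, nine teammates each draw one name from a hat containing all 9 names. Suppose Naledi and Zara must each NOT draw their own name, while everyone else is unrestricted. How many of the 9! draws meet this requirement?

Let A_j be the event that the j-th constrained one is fixed. By inclusion-exclusion over the 2 events:
Σ_{j=0}^{2} (-1)^j C(2,j)(9-j)!
= C(2,0)·9! - C(2,1)·8! + C(2,2)·7!
= 362880 - 80640 + 5040
= 287280

287280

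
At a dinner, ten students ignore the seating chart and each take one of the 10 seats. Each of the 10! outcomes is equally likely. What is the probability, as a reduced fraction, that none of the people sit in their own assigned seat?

16481/44800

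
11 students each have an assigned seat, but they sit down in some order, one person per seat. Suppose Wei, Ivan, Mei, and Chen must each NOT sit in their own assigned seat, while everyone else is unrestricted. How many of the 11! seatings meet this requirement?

27422640

Inclusion-exclusion on the 4 forbidden self-matches:
Σ_{j=0}^{4} (-1)^j C(4,j)(11-j)!
= C(4,0)·11! - C(4,1)·10! + C(4,2)·9! - C(4,3)·8! + C(4,4)·7!
= 39916800 - 14515200 + 2177280 - 161280 + 5040
= 27422640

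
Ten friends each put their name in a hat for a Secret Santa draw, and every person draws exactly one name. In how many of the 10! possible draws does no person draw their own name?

Use !n = n·!(n-1) + (-1)^n.
!10 = 10·133496 + 1 = 1334961

1334961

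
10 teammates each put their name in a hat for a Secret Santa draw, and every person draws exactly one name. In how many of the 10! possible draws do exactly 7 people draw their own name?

240

Choose which 7 of the 10 are fixed: C(10,7) = 120.
The other 3 form a derangement: !3 = 2.
Total: 120 × 2 = 240.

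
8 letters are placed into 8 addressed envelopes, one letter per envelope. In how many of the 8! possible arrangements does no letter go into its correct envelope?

14833

!8 is the nearest integer to 8!/e.
8! = 40320, and 40320/e ≈ 14832.90, so !8 = 14833.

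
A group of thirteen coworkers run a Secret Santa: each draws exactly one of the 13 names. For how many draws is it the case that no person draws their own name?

2290792932

Recurrence: !13 = 12·(!12 + !11).
!13 = 12·(176214841 + 14684570) = 12·190899411 = 2290792932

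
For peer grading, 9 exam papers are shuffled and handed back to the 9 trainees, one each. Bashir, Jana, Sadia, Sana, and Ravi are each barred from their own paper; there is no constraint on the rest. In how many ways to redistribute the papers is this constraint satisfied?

Inclusion-exclusion on the 5 forbidden self-matches:
Σ_{j=0}^{5} (-1)^j C(5,j)(9-j)!
= C(5,0)·9! - C(5,1)·8! + C(5,2)·7! - C(5,3)·6! + C(5,4)·5! - C(5,5)·4!
= 362880 - 201600 + 50400 - 7200 + 600 - 24
= 205056

205056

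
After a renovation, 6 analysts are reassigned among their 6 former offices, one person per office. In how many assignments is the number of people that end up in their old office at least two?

191

Sum C(6,i)·!(6-i) for i = 2..6:
  i=2: C(6,2)·!4 = 15·9 = 135
  i=3: C(6,3)·!3 = 20·2 = 40
  i=4: C(6,4)·!2 = 15·1 = 15
  i=5: C(6,5)·!1 = 6·0 = 0
  i=6: C(6,6)·!0 = 1·1 = 1
Total = 191.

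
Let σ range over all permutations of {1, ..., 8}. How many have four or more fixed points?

771

# with exactly i fixed is C(8,i)·!(8-i); sum over i=4..8:
  i=4: C(8,4)·!4 = 70·9 = 630
  i=5: C(8,5)·!3 = 56·2 = 112
  i=6: C(8,6)·!2 = 28·1 = 28
  i=7: C(8,7)·!1 = 8·0 = 0
  i=8: C(8,8)·!0 = 1·1 = 1
Total = 771.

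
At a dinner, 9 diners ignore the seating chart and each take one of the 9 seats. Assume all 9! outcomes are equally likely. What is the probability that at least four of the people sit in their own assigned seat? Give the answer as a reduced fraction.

6883/362880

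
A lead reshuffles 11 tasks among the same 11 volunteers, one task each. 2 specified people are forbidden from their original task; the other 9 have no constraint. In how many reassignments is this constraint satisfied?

33022080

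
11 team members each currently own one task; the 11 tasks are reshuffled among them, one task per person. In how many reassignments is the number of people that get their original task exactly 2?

7342280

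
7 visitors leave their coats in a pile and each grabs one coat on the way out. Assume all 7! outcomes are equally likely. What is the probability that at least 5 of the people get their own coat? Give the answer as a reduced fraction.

Favorable outcomes: Σ_{i≥5} C(7,i)·!(7-i) = 21·1 + 7·0 + 1·1 = 22.
Total outcomes: 7! = 5040.
Probability = 22/5040 = 11/2520.

11/2520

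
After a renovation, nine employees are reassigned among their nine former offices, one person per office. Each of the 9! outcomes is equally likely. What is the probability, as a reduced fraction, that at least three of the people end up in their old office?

29143/362880

Favorable outcomes: Σ_{i≥3} C(9,i)·!(9-i) = 84·265 + 126·44 + 126·9 + 84·2 + 36·1 + 9·0 + 1·1 = 29143.
Total outcomes: 9! = 362880.
Probability = 29143/362880 = 29143/362880.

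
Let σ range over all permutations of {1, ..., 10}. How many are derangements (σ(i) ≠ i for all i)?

Recurrence: !10 = 9·(!9 + !8).
!10 = 9·(133496 + 14833) = 9·148329 = 1334961

1334961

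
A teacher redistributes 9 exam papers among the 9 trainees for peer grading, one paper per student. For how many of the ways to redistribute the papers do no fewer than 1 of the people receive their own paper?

229384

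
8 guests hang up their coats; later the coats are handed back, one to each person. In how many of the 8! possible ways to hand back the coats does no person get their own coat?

Use !n = n·!(n-1) + (-1)^n.
!8 = 8·1854 + 1 = 14833

14833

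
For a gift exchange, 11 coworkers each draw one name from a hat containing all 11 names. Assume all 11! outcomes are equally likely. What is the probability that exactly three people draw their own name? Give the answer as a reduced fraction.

2119/34560

Favorable outcomes: C(11,3)·!8 = 165·14833 = 2447445.
Total outcomes: 11! = 39916800.
Probability = 2447445/39916800 = 2119/34560.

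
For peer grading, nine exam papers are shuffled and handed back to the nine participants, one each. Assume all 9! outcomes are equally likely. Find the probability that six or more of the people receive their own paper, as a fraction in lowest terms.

41/72576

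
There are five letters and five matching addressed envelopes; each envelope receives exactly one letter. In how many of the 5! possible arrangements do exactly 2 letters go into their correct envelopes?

20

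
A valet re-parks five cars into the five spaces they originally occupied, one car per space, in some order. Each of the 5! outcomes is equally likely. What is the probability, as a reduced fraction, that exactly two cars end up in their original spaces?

1/6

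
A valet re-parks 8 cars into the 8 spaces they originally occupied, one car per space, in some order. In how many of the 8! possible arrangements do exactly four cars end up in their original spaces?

630

Pick the 4 fixed positions: C(8,4) = 70 ways.
The other 4 form a derangement: !4 = 9.
Total: 70 × 9 = 630.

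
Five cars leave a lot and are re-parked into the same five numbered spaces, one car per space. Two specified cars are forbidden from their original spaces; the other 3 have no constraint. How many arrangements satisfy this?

Let A_j be the event that the j-th constrained one is fixed. By inclusion-exclusion over the 2 events:
Σ_{j=0}^{2} (-1)^j C(2,j)(5-j)!
= C(2,0)·5! - C(2,1)·4! + C(2,2)·3!
= 120 - 48 + 6
= 78

78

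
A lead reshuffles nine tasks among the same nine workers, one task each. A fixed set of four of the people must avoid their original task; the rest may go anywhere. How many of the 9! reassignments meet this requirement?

229080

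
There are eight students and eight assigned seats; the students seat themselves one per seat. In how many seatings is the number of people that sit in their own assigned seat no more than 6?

40319

Sum C(8,i)·!(8-i) for i = 0..6:
  i=0: C(8,0)·!8 = 1·14833 = 14833
  i=1: C(8,1)·!7 = 8·1854 = 14832
  i=2: C(8,2)·!6 = 28·265 = 7420
  i=3: C(8,3)·!5 = 56·44 = 2464
  i=4: C(8,4)·!4 = 70·9 = 630
  i=5: C(8,5)·!3 = 56·2 = 112
  i=6: C(8,6)·!2 = 28·1 = 28
Total = 40319.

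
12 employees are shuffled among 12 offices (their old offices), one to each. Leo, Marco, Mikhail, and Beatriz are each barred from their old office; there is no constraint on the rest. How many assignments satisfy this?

339696000

Inclusion-exclusion on the 4 forbidden self-matches:
Σ_{j=0}^{4} (-1)^j C(4,j)(12-j)!
= C(4,0)·12! - C(4,1)·11! + C(4,2)·10! - C(4,3)·9! + C(4,4)·8!
= 479001600 - 159667200 + 21772800 - 1451520 + 40320
= 339696000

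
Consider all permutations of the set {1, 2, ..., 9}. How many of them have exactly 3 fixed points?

Choose which 3 of the 9 are fixed: C(9,3) = 84.
The other 6 form a derangement: !6 = 265.
Total: 84 × 265 = 22260.

22260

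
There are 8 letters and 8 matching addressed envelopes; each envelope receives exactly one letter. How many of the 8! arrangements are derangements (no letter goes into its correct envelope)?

14833

The number of derangements of 8 is !8 = Σ_{k=0}^{8} (-1)^k·8!/k!
= 8! - 8!/1! + 8!/2! - 8!/3! + 8!/4! - 8!/5! + 8!/6! - 8!/7! + 8!/8!
= 40320 - 40320 + 20160 - 6720 + 1680 - 336 + 56 - 8 + 1
= 14833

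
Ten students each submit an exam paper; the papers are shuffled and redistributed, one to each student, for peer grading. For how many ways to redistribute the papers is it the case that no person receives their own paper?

!10 = 10! · Σ_{k=0}^{10} (-1)^k/k!
= 10! - 10!/1! + 10!/2! - 10!/3! + 10!/4! - 10!/5! + 10!/6! - 10!/7! + 10!/8! - 10!/9! + 10!/10!
= 3628800 - 3628800 + 1814400 - 604800 + 151200 - 30240 + 5040 - 720 + 90 - 10 + 1
= 1334961

1334961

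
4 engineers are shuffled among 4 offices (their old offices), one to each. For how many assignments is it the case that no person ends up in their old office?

9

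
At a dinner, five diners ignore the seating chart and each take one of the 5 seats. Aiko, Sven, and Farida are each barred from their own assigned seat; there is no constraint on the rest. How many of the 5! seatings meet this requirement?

64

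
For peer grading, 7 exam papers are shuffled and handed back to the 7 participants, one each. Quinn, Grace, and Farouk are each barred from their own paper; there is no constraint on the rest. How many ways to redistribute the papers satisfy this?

3216

Inclusion-exclusion on the 3 forbidden self-matches:
Σ_{j=0}^{3} (-1)^j C(3,j)(7-j)!
= C(3,0)·7! - C(3,1)·6! + C(3,2)·5! - C(3,3)·4!
= 5040 - 2160 + 360 - 24
= 3216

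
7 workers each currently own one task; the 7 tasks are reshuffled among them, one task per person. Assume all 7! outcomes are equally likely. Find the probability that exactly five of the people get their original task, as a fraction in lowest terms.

1/240

Favorable outcomes: C(7,5)·!2 = 21·1 = 21.
Total outcomes: 7! = 5040.
Probability = 21/5040 = 1/240.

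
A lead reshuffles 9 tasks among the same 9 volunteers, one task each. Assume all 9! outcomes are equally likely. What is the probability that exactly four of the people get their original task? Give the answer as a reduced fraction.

11/720

Favorable outcomes: C(9,4)·!5 = 126·44 = 5544.
Total outcomes: 9! = 362880.
Probability = 5544/362880 = 11/720.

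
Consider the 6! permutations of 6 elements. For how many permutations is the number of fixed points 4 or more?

16

# with exactly i fixed is C(6,i)·!(6-i); sum over i=4..6:
  i=4: C(6,4)·!2 = 15·1 = 15
  i=5: C(6,5)·!1 = 6·0 = 0
  i=6: C(6,6)·!0 = 1·1 = 1
Total = 16.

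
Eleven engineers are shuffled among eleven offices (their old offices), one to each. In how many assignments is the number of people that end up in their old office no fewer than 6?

23684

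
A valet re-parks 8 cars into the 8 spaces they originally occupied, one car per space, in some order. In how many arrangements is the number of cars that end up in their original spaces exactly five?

112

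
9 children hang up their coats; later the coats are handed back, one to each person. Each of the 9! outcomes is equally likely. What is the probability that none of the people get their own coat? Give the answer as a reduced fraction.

16687/45360

Favorable outcomes: !9 = 133496.
Total outcomes: 9! = 362880.
Probability = 133496/362880 = 16687/45360.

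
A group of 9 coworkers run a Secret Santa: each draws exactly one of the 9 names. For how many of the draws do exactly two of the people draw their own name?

66744

Choose which 2 of the 9 are fixed: C(9,2) = 36.
The other 7 form a derangement: !7 = 1854.
Total: 36 × 1854 = 66744.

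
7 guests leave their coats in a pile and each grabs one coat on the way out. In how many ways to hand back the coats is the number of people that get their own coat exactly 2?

924

Choose which 2 of the 7 are fixed: C(7,2) = 21.
The remaining 5 must be deranged: !5 = 44.
Total: 21 × 44 = 924.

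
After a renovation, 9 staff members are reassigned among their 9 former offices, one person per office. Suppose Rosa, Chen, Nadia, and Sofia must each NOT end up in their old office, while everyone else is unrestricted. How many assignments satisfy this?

229080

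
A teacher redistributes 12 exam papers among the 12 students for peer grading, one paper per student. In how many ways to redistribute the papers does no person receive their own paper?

176214841

By inclusion-exclusion, !12 = Σ (-1)^k · 12!/k! for k=0..12
= 12! - 12!/1! + 12!/2! - 12!/3! + 12!/4! - 12!/5! + 12!/6! - 12!/7! + 12!/8! - 12!/9! + 12!/10! - 12!/11! + 12!/12!
= 479001600 - 479001600 + 239500800 - 79833600 + 19958400 - 3991680 + 665280 - 95040 + 11880 - 1320 + 132 - 12 + 1
= 176214841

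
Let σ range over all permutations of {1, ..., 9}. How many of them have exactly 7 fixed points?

36

Choose which 7 of the 9 are fixed: C(9,7) = 36.
The other 2 form a derangement: !2 = 1.
Total: 36 × 1 = 36.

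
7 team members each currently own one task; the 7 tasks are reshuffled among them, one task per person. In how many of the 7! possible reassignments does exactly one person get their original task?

1855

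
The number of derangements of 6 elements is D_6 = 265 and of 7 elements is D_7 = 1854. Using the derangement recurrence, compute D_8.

D_8 = (8-1)·(D_7 + D_6) = 7·(1854 + 265) = 7·2119 = 14833.

14833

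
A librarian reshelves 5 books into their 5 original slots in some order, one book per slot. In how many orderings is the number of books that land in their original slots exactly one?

45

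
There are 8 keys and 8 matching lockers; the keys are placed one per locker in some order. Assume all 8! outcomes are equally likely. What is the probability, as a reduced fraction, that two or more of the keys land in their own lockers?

2131/8064

Favorable outcomes: Σ_{i≥2} C(8,i)·!(8-i) = 28·265 + 56·44 + 70·9 + 56·2 + 28·1 + 8·0 + 1·1 = 10655.
Total outcomes: 8! = 40320.
Probability = 10655/40320 = 2131/8064.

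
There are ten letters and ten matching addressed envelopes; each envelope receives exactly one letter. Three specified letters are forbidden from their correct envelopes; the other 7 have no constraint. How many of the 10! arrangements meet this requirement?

2656080

Let A_j be the event that the j-th constrained one is fixed. By inclusion-exclusion over the 3 events:
Σ_{j=0}^{3} (-1)^j C(3,j)(10-j)!
= C(3,0)·10! - C(3,1)·9! + C(3,2)·8! - C(3,3)·7!
= 3628800 - 1088640 + 120960 - 5040
= 2656080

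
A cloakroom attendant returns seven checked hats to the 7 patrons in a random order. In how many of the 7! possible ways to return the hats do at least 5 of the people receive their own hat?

22

# with exactly i fixed is C(7,i)·!(7-i); sum over i=5..7:
  i=5: C(7,5)·!2 = 21·1 = 21
  i=6: C(7,6)·!1 = 7·0 = 0
  i=7: C(7,7)·!0 = 1·1 = 1
Total = 22.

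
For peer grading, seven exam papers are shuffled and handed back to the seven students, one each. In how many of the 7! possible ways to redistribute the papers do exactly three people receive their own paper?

Choose which 3 of the 7 are fixed: C(7,3) = 35.
The other 4 form a derangement: !4 = 9.
Total: 35 × 9 = 315.

315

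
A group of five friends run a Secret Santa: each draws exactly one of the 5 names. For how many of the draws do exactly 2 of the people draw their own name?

20

Pick the 2 fixed positions: C(5,2) = 10 ways.
The remaining 3 must be deranged: !3 = 2.
Total: 10 × 2 = 20.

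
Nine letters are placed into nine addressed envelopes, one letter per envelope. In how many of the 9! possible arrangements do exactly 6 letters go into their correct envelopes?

168

Choose which 6 of the 9 are fixed: C(9,6) = 84.
The other 3 form a derangement: !3 = 2.
Total: 84 × 2 = 168.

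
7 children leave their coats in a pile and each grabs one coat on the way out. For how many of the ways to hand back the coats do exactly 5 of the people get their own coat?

Pick the 5 fixed positions: C(7,5) = 21 ways.
The other 2 form a derangement: !2 = 1.
Total: 21 × 1 = 21.

21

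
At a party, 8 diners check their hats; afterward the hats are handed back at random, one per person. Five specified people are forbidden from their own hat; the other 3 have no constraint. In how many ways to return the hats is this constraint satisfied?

Let A_j be the event that the j-th constrained one is fixed. By inclusion-exclusion over the 5 events:
Σ_{j=0}^{5} (-1)^j C(5,j)(8-j)!
= C(5,0)·8! - C(5,1)·7! + C(5,2)·6! - C(5,3)·5! + C(5,4)·4! - C(5,5)·3!
= 40320 - 25200 + 7200 - 1200 + 120 - 6
= 21234

21234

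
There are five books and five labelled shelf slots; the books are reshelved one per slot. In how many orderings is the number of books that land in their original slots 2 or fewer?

Sum C(5,i)·!(5-i) for i = 0..2:
  i=0: C(5,0)·!5 = 1·44 = 44
  i=1: C(5,1)·!4 = 5·9 = 45
  i=2: C(5,2)·!3 = 10·2 = 20
Total = 109.

109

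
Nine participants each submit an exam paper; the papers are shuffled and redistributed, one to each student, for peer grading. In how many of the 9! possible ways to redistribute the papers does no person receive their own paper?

!9 = 9! · Σ_{k=0}^{9} (-1)^k/k!
= 9! - 9!/1! + 9!/2! - 9!/3! + 9!/4! - 9!/5! + 9!/6! - 9!/7! + 9!/8! - 9!/9!
= 362880 - 362880 + 181440 - 60480 + 15120 - 3024 + 504 - 72 + 9 - 1
= 133496

133496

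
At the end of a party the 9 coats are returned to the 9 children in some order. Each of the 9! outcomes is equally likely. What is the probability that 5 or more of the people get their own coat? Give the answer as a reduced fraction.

Favorable outcomes: Σ_{i≥5} C(9,i)·!(9-i) = 126·9 + 84·2 + 36·1 + 9·0 + 1·1 = 1339.
Total outcomes: 9! = 362880.
Probability = 1339/362880 = 1339/362880.

1339/362880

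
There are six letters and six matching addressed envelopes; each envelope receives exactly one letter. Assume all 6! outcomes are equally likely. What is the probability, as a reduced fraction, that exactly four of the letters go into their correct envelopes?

1/48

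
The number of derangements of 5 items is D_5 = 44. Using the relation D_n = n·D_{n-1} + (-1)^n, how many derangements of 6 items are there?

265

D_6 = 6·44 + 1 = 265.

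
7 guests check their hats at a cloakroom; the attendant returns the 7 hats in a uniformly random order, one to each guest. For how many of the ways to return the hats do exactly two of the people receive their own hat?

Choose which 2 of the 7 are fixed: C(7,2) = 21.
The remaining 5 must be deranged: !5 = 44.
Total: 21 × 44 = 924.

924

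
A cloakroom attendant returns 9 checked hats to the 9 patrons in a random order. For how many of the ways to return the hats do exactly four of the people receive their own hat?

Pick the 4 fixed positions: C(9,4) = 126 ways.
The other 5 form a derangement: !5 = 44.
Total: 126 × 44 = 5544.

5544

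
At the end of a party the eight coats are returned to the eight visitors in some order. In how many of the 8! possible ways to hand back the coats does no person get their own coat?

By inclusion-exclusion, !8 = Σ (-1)^k · 8!/k! for k=0..8
= 8! - 8!/1! + 8!/2! - 8!/3! + 8!/4! - 8!/5! + 8!/6! - 8!/7! + 8!/8!
= 40320 - 40320 + 20160 - 6720 + 1680 - 336 + 56 - 8 + 1
= 14833

14833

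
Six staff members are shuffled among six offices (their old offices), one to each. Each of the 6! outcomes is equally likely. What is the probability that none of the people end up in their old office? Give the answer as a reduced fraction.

53/144

Favorable outcomes: !6 = 265.
Total outcomes: 6! = 720.
Probability = 265/720 = 53/144.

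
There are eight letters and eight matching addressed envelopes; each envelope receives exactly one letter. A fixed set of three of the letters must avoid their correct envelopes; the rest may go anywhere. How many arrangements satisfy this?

27240

Inclusion-exclusion on the 3 forbidden self-matches:
Σ_{j=0}^{3} (-1)^j C(3,j)(8-j)!
= C(3,0)·8! - C(3,1)·7! + C(3,2)·6! - C(3,3)·5!
= 40320 - 15120 + 2160 - 120
= 27240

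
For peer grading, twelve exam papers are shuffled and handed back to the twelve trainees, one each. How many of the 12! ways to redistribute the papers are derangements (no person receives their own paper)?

176214841

The number of derangements of 12 is !12 = Σ_{k=0}^{12} (-1)^k·12!/k!
= 12! - 12!/1! + 12!/2! - 12!/3! + 12!/4! - 12!/5! + 12!/6! - 12!/7! + 12!/8! - 12!/9! + 12!/10! - 12!/11! + 12!/12!
= 479001600 - 479001600 + 239500800 - 79833600 + 19958400 - 3991680 + 665280 - 95040 + 11880 - 1320 + 132 - 12 + 1
= 176214841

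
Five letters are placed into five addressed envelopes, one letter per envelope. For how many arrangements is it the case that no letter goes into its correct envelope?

44

Use !n = n·!(n-1) + (-1)^n.
!5 = 5·9 - 1 = 44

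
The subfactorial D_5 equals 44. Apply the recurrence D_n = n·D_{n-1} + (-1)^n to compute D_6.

265

D_6 = 6·44 + 1 = 265.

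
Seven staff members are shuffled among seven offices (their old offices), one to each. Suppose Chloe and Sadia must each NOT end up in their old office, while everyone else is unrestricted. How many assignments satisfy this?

Let A_j be the event that the j-th constrained one is fixed. By inclusion-exclusion over the 2 events:
Σ_{j=0}^{2} (-1)^j C(2,j)(7-j)!
= C(2,0)·7! - C(2,1)·6! + C(2,2)·5!
= 5040 - 1440 + 120
= 3720

3720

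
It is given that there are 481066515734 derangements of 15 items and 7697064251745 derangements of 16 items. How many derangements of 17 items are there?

130850092279664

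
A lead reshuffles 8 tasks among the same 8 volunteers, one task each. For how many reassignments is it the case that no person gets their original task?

!8 = 8! · Σ_{k=0}^{8} (-1)^k/k!
= 8! - 8!/1! + 8!/2! - 8!/3! + 8!/4! - 8!/5! + 8!/6! - 8!/7! + 8!/8!
= 40320 - 40320 + 20160 - 6720 + 1680 - 336 + 56 - 8 + 1
= 14833

14833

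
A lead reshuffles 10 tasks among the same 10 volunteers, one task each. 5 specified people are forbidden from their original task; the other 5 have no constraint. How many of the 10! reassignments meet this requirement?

2170680

Let A_j be the event that the j-th constrained one is fixed. By inclusion-exclusion over the 5 events:
Σ_{j=0}^{5} (-1)^j C(5,j)(10-j)!
= C(5,0)·10! - C(5,1)·9! + C(5,2)·8! - C(5,3)·7! + C(5,4)·6! - C(5,5)·5!
= 3628800 - 1814400 + 403200 - 50400 + 3600 - 120
= 2170680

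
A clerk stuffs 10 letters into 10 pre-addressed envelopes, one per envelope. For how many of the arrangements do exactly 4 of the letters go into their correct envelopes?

Pick the 4 fixed positions: C(10,4) = 210 ways.
The other 6 form a derangement: !6 = 265.
Total: 210 × 265 = 55650.

55650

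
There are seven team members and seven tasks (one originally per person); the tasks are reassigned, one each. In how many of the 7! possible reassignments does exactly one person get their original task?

Choose which one of the 7 is fixed: C(7,1) = 7.
The other 6 form a derangement: !6 = 265.
Total: 7 × 265 = 1855.

1855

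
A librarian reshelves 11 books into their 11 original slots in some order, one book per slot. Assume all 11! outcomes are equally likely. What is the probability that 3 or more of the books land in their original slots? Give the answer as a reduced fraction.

Favorable outcomes: Σ_{i≥3} C(11,i)·!(11-i) = 165·14833 + 330·1854 + 462·265 + 462·44 + 330·9 + 165·2 + 55·1 + 11·0 + 1·1 = 3205379.
Total outcomes: 11! = 39916800.
Probability = 3205379/39916800 = 3205379/39916800.

3205379/39916800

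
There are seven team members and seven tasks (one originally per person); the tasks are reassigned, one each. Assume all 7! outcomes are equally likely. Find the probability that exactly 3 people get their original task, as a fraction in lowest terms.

1/16

Favorable outcomes: C(7,3)·!4 = 35·9 = 315.
Total outcomes: 7! = 5040.
Probability = 315/5040 = 1/16.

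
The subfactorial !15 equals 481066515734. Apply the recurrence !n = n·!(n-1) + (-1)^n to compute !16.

!16 = 16·481066515734 + 1 = 7697064251745.

7697064251745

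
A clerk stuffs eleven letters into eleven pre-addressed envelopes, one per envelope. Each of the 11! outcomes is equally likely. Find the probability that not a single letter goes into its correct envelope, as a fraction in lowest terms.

1468457/3991680

Favorable outcomes: !11 = 14684570.
Total outcomes: 11! = 39916800.
Probability = 14684570/39916800 = 1468457/3991680.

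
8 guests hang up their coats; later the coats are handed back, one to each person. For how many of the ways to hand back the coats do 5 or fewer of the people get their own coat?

40291

Sum C(8,i)·!(8-i) for i = 0..5:
  i=0: C(8,0)·!8 = 1·14833 = 14833
  i=1: C(8,1)·!7 = 8·1854 = 14832
  i=2: C(8,2)·!6 = 28·265 = 7420
  i=3: C(8,3)·!5 = 56·44 = 2464
  i=4: C(8,4)·!4 = 70·9 = 630
  i=5: C(8,5)·!3 = 56·2 = 112
Total = 40291.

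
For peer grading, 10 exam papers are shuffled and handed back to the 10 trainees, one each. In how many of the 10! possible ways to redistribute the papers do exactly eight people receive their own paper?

Choose which 8 of the 10 are fixed: C(10,8) = 45.
The other 2 form a derangement: !2 = 1.
Total: 45 × 1 = 45.

45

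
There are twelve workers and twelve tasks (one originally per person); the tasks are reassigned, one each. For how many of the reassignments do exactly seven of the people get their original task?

34848

Pick the 7 fixed positions: C(12,7) = 792 ways.
The remaining 5 must be deranged: !5 = 44.
Total: 792 × 44 = 34848.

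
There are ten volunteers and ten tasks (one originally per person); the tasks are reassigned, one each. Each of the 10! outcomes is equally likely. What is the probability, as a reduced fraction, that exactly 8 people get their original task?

1/80640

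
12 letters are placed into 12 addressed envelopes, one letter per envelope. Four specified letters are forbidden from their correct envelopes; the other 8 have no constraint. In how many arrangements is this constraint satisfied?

339696000

Inclusion-exclusion on the 4 forbidden self-matches:
Σ_{j=0}^{4} (-1)^j C(4,j)(12-j)!
= C(4,0)·12! - C(4,1)·11! + C(4,2)·10! - C(4,3)·9! + C(4,4)·8!
= 479001600 - 159667200 + 21772800 - 1451520 + 40320
= 339696000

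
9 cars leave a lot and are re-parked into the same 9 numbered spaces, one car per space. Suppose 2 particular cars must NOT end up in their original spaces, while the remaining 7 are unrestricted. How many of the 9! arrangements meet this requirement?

287280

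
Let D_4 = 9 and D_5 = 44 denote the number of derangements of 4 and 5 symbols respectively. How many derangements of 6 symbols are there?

265

D_6 = (6-1)·(D_5 + D_4) = 5·(44 + 9) = 5·53 = 265.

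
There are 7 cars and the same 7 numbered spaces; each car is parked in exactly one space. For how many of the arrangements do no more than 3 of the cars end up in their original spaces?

4948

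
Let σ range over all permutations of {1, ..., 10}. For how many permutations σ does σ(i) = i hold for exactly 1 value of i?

1334960

Pick the single fixed position: C(10,1) = 10 ways.
The other 9 form a derangement: !9 = 133496.
Total: 10 × 133496 = 1334960.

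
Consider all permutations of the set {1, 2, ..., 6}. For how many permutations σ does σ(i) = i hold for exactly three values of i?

40

Pick the 3 fixed positions: C(6,3) = 20 ways.
The other 3 form a derangement: !3 = 2.
Total: 20 × 2 = 40.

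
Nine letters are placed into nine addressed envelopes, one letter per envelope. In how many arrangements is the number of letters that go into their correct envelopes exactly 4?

Pick the 4 fixed positions: C(9,4) = 126 ways.
The other 5 form a derangement: !5 = 44.
Total: 126 × 44 = 5544.

5544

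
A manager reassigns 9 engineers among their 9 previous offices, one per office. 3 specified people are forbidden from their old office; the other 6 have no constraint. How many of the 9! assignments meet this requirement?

256320

Let A_j be the event that the j-th constrained one is fixed. By inclusion-exclusion over the 3 events:
Σ_{j=0}^{3} (-1)^j C(3,j)(9-j)!
= C(3,0)·9! - C(3,1)·8! + C(3,2)·7! - C(3,3)·6!
= 362880 - 120960 + 15120 - 720
= 256320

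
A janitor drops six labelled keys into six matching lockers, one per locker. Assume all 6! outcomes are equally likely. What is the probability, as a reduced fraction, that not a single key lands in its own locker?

53/144

Favorable outcomes: !6 = 265.
Total outcomes: 6! = 720.
Probability = 265/720 = 53/144.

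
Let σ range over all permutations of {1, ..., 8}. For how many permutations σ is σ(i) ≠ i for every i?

14833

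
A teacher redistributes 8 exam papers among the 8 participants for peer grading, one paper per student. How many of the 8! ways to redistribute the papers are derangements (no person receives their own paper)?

!8 is the nearest integer to 8!/e.
8! = 40320, and 40320/e ≈ 14832.90, so !8 = 14833.

14833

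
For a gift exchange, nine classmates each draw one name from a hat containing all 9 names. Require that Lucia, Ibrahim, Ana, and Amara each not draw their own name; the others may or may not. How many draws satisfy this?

229080

Let A_j be the event that the j-th constrained one is fixed. By inclusion-exclusion over the 4 events:
Σ_{j=0}^{4} (-1)^j C(4,j)(9-j)!
= C(4,0)·9! - C(4,1)·8! + C(4,2)·7! - C(4,3)·6! + C(4,4)·5!
= 362880 - 161280 + 30240 - 2880 + 120
= 229080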